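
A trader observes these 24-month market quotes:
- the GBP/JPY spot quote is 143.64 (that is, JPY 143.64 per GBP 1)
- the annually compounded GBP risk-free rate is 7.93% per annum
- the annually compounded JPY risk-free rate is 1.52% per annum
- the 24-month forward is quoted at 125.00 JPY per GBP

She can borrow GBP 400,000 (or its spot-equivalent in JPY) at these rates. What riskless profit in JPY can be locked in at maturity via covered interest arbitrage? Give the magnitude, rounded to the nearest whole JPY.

JPY 971,513

T = 2 years.
Keep in GBP, deliver into the forward: 400,000·1.16488849·125.00 = JPY 58,244,424.50.
Swap to JPY now, deposit: 400,000·143.64·1.03063104 = JPY 59,215,937.03.
The quoted forward undervalues GBP, so borrow GBP, convert to JPY at spot, deposit the JPY at 1.52%, and buy GBP forward at 125.00 to cover the loan.
Arbitrage profit = |58,244,424.50 − 59,215,937.03| = JPY 971,513.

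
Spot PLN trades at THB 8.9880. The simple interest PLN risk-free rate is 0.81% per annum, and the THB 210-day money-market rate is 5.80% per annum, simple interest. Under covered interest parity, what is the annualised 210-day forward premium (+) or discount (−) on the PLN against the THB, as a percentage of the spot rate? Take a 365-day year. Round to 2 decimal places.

+4.97%

T = 210/365 years.
F = S · g_THB/g_PLN = 8.988 × 1.0333699/1.0046603 = 9.2448449.
(F − S)/S ÷ T = (9.2448449 − 8.988)/8.988/(210/365) = 0.049669 → 4.97%.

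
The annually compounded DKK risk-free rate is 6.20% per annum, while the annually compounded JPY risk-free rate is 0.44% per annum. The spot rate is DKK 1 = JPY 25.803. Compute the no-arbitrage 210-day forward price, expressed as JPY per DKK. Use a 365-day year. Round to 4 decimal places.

T = 210/365 years.
JPY growth factor: (1 + 0.0044)^(210/365) = 1.00252915.
DKK growth factor: (1 + 0.0620)^(210/365) = 1.03521497.
So F = 25.803 × 1.00252915 / 1.03521497 = 24.988298 (JPY/DKK).

24.9883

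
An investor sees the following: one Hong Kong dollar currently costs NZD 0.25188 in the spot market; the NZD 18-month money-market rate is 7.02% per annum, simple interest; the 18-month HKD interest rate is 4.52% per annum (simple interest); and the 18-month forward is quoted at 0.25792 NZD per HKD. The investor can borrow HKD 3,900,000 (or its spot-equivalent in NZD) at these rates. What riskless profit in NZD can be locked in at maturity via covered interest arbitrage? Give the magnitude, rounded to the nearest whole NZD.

T = 18/12 years.
Keep in HKD, deliver into the forward: 3,900,000·1.067800·0.25792 = NZD 1,074,087.21.
Swap to NZD now, deposit: 3,900,000·0.25188·1.105300 = NZD 1,085,771.56.
The quoted forward undervalues HKD, so borrow HKD, convert to NZD at spot, deposit the NZD at 7.02%, and buy HKD forward at 0.25792 to cover the loan.
The gap between the two covered legs is NZD 11,684.

NZD 11,684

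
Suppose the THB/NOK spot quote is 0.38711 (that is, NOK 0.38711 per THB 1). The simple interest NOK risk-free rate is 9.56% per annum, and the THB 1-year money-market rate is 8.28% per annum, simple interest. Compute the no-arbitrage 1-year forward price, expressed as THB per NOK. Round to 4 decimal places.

T = 1 year.
NOK growth factor: 1 + 0.0956×1 = 1.095600.
THB growth factor: 1 + 0.0828×1 = 1.082800.
Forward (NOK per THB) = 0.38711 × 1.095600 / 1.082800 = 0.3916861.
Quoted the other way: 1/0.3916861 = 2.5531 THB per NOK.

2.5531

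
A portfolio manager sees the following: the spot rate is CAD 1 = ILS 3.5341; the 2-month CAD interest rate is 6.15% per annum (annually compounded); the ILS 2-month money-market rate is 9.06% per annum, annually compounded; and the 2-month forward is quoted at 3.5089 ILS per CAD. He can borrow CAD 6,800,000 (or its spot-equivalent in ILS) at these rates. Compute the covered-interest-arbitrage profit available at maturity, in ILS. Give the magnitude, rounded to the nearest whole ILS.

T = 2/12 years.
Keep in CAD, deliver into the forward: 6,800,000·1.0099968045·3.5089 = ILS 24,099,048.95.
Swap to ILS now, deposit: 6,800,000·3.5341·1.0145596411 = ILS 24,381,775.55.
The quoted forward undervalues CAD, so borrow CAD, convert to ILS at spot, deposit the ILS at 9.06%, and buy CAD forward at 3.5089 to cover the loan.
The gap between the two covered legs is ILS 282,727.

ILS 282,727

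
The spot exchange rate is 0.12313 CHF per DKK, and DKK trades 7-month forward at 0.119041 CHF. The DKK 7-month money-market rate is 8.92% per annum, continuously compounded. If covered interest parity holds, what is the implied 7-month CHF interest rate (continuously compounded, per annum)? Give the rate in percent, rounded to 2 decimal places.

T = 7/12 years.
CIP gives F = S · g_CHF/g_DKK, so g_CHF/g_DKK = 0.119041/0.12313 = 0.9667912.
The DKK side grows by e^(0.0892×7/12) = 1.0534109.
That pins the CHF growth at 1.0184284.
r = ln(1.0184284)/(7/12) = 0.031304 → 3.13%.

3.13%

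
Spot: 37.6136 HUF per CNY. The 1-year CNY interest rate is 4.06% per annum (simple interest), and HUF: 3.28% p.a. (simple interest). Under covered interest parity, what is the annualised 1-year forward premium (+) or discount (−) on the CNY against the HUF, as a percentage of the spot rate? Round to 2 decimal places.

T = 1 year.
CIP forward (HUF per CNY) = 37.6136 × 1.032800/1.040600 = 37.3316607.
Annualised premium = (F − S)/S × (1/T) = (37.3316607 − 37.6136)/37.6136 ÷ 1 = -0.75%.

-0.75%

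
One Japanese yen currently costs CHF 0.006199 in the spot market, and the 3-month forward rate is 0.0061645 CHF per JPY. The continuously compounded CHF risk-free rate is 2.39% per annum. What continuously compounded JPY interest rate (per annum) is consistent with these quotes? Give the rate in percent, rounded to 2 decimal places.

4.62%

T = 3/12 years.
F/S = 0.0061645/0.006199 = 0.9944346 = (growth of CHF) / (growth of JPY).
CHF growth factor: e^(0.0239×3/12) = 1.0059929.
Hence g_JPY = 1.011623.
Take logs: ln 1.011623 / (3/12) = 0.046224, so 4.62%.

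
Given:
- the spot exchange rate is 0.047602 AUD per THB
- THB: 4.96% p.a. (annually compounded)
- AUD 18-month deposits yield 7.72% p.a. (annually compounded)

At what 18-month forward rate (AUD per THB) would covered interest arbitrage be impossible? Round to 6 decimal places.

0.049492

T = 18/12 years.
AUD growth factor: (1 + 0.0772)^(18/12) = 1.118007.
THB growth factor: (1 + 0.0496)^(18/12) = 1.0753151.
CIP: F = S · (grow AUD)/(grow THB) = 0.047602 × 1.118007/1.0753151 = 0.04949188 AUD per THB.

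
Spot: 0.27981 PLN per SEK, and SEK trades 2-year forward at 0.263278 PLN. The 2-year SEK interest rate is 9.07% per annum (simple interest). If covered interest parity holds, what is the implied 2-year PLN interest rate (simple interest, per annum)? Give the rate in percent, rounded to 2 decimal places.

T = 2 years.
By CIP, F/S equals the PLN-to-SEK growth ratio: 0.263278/0.27981 = 0.9409171.
The SEK side grows by 1 + 0.0907×2 = 1.181400.
So the PLN growth factor = 1.1115995.
r = (1.1115995 − 1)/2 = 0.055800 → 5.58%.

5.58%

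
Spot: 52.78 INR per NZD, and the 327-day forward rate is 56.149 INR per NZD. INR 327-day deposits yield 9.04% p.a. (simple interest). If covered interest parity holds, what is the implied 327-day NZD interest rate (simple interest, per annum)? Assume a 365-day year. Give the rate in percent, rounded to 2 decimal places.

1.80%

T = 327/365 years.
By CIP, F/S equals the INR-to-NZD growth ratio: 56.149/52.78 = 1.0638310.
INR growth factor: 1 + 0.0904×327/365 = 1.0809885.
That pins the NZD growth at 1.016128.
r = (1.016128 − 1)/(327/365) = 0.018002 → 1.80%.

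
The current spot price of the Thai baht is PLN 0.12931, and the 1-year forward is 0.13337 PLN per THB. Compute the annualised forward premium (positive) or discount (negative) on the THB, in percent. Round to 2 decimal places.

T = 1 year.
THB trades forward at +3.13974% vs spot over the period.
×(1/T) gives 3.14% p.a.

+3.14%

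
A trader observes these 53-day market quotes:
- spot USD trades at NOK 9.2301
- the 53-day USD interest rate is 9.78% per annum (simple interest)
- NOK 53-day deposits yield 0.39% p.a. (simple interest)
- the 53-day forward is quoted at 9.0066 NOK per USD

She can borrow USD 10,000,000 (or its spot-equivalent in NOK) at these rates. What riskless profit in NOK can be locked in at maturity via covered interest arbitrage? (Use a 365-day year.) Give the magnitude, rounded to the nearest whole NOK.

T = 53/365 years.
Route A — deposit USD, sell forward: 10,000,000 × 1.0142010959 × 9.0066 = NOK 91,345,035.90.
Route B — convert at spot, deposit NOK: 10,000,000 × 9.2301 × 1.0005663014 = NOK 92,353,270.19.
The quoted forward undervalues USD, so borrow USD, convert to NOK at spot, deposit the NOK at 0.39%, and buy USD forward at 9.0066 to cover the loan.
The gap between the two covered legs is NOK 1,008,234.

NOK 1,008,234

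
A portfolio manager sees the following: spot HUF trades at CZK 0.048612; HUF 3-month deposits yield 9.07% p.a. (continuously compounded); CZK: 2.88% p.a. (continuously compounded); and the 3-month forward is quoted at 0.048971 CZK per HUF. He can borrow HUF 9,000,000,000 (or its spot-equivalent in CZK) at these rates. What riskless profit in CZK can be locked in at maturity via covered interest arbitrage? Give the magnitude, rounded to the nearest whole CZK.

CZK 10,177,497

T = 3/12 years.
Invest the HUF and cover forward: 9,000,000,000 × 1.02293403196 × 0.048971 = CZK 450,846,922.31.
Convert at spot and invest in CZK: 9,000,000,000 × 0.048612 × 1.00722598232 = CZK 440,669,425.07.
The quoted forward overvalues HUF, so borrow CZK, buy HUF at spot, deposit the HUF at 9.07%, and sell the proceeds forward at 0.048971.
Arbitrage profit = |450,846,922.31 − 440,669,425.07| = CZK 10,177,497.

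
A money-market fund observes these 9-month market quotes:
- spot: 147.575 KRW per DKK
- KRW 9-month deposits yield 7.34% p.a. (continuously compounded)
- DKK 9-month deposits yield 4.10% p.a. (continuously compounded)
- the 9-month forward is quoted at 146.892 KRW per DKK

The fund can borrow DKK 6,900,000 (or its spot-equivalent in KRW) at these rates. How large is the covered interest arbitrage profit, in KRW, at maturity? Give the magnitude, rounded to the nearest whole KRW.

T = 9/12 years.
Route A — deposit DKK, sell forward: 6,900,000 × 1.031227664742 × 146.892 = KRW 1,045,205,749.49.
Route B — convert at spot, deposit KRW: 6,900,000 × 147.575 × 1.056593443027 = KRW 1,075,894,763.75.
The quoted forward undervalues DKK, so borrow DKK, convert to KRW at spot, deposit the KRW at 7.34%, and buy DKK forward at 146.892 to cover the loan.
Arbitrage profit = |1,045,205,749.49 − 1,075,894,763.75| = KRW 30,689,014.

KRW 30,689,014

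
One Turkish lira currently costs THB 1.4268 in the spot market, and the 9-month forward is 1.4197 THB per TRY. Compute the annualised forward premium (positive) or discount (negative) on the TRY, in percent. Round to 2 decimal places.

-0.66%

T = 9/12 years.
(F − S)/S = (1.4197 − 1.4268)/1.4268 = -0.0049762.
×(1/T) gives -0.66% p.a.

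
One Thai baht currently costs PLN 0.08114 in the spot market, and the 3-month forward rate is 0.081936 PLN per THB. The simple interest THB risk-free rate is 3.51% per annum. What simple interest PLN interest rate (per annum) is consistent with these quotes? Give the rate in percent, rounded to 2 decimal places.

7.47%

T = 3/12 years.
CIP gives F = S · g_PLN/g_THB, so g_PLN/g_THB = 0.081936/0.08114 = 1.0098102.
The THB side grows by 1 + 0.0351×3/12 = 1.008775.
So the PLN growth factor = 1.0186713.
r = (1.0186713 − 1)/(3/12) = 0.074685 → 7.47%.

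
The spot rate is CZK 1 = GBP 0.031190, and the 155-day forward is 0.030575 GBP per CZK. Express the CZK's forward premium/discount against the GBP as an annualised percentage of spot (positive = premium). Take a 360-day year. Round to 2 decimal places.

T = 155/360 years.
Period premium: (0.030575 − 0.03119)/0.03119 = -0.0197179.
Annualise by dividing by T: -0.0197179 / (155/360) = -0.045796 → -4.58%.

-4.58%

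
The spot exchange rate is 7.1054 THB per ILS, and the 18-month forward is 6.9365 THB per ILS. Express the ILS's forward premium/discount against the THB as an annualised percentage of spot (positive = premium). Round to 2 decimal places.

T = 18/12 years.
Period premium: (6.9365 − 7.1054)/7.1054 = -0.0237707.
×(1/T) gives -1.58% p.a.

-1.58%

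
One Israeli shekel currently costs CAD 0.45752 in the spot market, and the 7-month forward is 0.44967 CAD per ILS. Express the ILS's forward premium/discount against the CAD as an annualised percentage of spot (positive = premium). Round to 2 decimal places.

-2.94%

T = 7/12 years.
ILS trades forward at -1.71577% vs spot over the period.
Per annum: -0.0171577 / (7/12) = -0.029413 = -2.94%.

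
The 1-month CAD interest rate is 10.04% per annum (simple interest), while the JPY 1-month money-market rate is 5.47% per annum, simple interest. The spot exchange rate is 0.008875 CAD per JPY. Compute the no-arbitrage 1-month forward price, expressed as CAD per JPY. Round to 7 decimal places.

0.0089086

T = 1/12 years.
CAD growth factor: 1 + 0.1004×1/12 = 1.0083667.
Growth of 1 JPY over T: 1 + 0.0547×1/12 = 1.0045583.
CIP: F = S · (grow CAD)/(grow JPY) = 0.008875 × 1.0083667/1.0045583 = 0.008908646 CAD per JPY.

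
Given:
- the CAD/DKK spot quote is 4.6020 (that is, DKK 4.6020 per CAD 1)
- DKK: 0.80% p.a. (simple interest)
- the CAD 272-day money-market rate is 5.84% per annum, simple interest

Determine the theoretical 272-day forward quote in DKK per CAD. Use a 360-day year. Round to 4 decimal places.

T = 272/360 years.
DKK accumulates by 1 + 0.0080×272/360 = 1.0060444.
Growth of 1 CAD over T: 1 + 0.0584×272/360 = 1.0441244.
CIP: F = S · (grow DKK)/(grow CAD) = 4.602 × 1.0060444/1.0441244 = 4.434162 DKK per CAD.

4.4342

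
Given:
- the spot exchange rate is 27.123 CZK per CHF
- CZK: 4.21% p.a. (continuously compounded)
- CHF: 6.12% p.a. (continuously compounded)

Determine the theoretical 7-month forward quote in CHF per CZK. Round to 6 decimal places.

T = 7/12 years.
Growth of 1 CZK over T: e^(0.0421×7/12) = 1.0248624.
CHF growth factor: e^(0.0612×7/12) = 1.0363449.
CIP: F = S · (grow CZK)/(grow CHF) = 27.123 × 1.0248624/1.0363449 = 26.82248 CZK per CHF.
Invert for CHF per CZK: 1 / 26.82248 = 0.037282.

0.037282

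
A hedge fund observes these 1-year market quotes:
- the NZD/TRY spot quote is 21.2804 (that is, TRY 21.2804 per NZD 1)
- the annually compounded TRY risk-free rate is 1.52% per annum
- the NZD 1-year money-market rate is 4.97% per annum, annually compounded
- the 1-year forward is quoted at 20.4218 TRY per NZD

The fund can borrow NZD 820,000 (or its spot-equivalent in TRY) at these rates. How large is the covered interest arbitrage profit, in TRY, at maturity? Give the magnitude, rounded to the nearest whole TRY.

TRY 137,021

T = 1 year.
Route A — deposit NZD, sell forward: 820,000 × 1.049700 × 20.4218 = TRY 17,578,146.04.
Route B — convert at spot, deposit TRY: 820,000 × 21.2804 × 1.015200 = TRY 17,715,166.91.
The quoted forward undervalues NZD, so borrow NZD, convert to TRY at spot, deposit the TRY at 1.52%, and buy NZD forward at 20.4218 to cover the loan.
Arbitrage profit = |17,578,146.04 − 17,715,166.91| = TRY 137,021.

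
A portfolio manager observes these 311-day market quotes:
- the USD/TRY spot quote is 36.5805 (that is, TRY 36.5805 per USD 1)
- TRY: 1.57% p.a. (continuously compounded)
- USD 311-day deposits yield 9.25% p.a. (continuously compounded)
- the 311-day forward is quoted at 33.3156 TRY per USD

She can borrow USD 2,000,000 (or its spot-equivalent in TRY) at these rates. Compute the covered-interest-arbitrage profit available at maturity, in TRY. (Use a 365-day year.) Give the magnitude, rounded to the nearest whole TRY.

T = 311/365 years.
Route A — deposit USD, sell forward: 2,000,000 × 1.0820042069 × 33.3156 = TRY 72,095,238.71.
Route B — convert at spot, deposit TRY: 2,000,000 × 36.5805 × 1.0134671361 = TRY 74,146,269.14.
The quoted forward undervalues USD, so borrow USD, convert to TRY at spot, deposit the TRY at 1.57%, and buy USD forward at 33.3156 to cover the loan.
The gap between the two covered legs is TRY 2,051,030.

TRY 2,051,030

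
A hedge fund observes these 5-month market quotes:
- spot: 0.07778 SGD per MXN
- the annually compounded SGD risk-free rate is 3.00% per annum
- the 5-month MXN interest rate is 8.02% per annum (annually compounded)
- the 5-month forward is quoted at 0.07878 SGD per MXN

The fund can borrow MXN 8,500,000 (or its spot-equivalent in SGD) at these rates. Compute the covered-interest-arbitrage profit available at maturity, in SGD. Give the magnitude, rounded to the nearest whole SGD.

T = 5/12 years.
Invest the MXN and cover forward: 8,500,000 × 1.03266646 × 0.07878 = SGD 691,504.44.
Convert at spot and invest in SGD: 8,500,000 × 0.07778 × 1.01239232 = SGD 669,322.93.
The quoted forward overvalues MXN, so borrow SGD, buy MXN at spot, deposit the MXN at 8.02%, and sell the proceeds forward at 0.07878.
Arbitrage profit = |691,504.44 − 669,322.93| = SGD 22,182.

SGD 22,182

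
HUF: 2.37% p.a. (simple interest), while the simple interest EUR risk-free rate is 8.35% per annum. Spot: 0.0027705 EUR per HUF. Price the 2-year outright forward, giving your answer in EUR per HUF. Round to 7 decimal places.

0.0030869

T = 2 years.
Growth of 1 EUR over T: 1 + 0.0835×2 = 1.167000.
HUF growth factor: 1 + 0.0237×2 = 1.047400.
So F = 0.0027705 × 1.167000 / 1.047400 = 0.003086857 (EUR/HUF).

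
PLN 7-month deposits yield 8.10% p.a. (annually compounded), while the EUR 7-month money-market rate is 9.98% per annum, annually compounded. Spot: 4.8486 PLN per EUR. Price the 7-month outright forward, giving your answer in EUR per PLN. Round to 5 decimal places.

T = 7/12 years.
Growth of 1 PLN over T: (1 + 0.0810)^(7/12) = 1.0464817.
EUR accumulates by (1 + 0.0998)^(7/12) = 1.0570601.
So F = 4.8486 × 1.0464817 / 1.0570601 = 4.800078 (PLN/EUR).
Invert for EUR per PLN: 1 / 4.800078 = 0.20833.

0.20833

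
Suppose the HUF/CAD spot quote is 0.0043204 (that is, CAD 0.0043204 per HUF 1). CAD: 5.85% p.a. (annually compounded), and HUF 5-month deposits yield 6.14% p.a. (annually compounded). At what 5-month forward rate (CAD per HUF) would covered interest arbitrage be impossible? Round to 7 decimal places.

T = 5/12 years.
Growth of 1 CAD over T: (1 + 0.0585)^(5/12) = 1.0239715.
Growth of 1 HUF over T: (1 + 0.0614)^(5/12) = 1.0251395.
Forward (CAD per HUF) = 0.0043204 × 1.0239715 / 1.0251395 = 0.004315478.

0.0043155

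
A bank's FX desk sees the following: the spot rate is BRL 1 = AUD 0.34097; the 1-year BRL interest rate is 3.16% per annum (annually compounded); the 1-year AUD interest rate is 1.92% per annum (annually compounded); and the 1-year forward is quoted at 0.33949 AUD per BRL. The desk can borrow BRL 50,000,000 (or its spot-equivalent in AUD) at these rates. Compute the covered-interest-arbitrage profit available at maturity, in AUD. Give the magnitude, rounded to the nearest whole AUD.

AUD 135,063

T = 1 year.
Invest the BRL and cover forward: 50,000,000 × 1.031600 × 0.33949 = AUD 17,510,894.20.
Convert at spot and invest in AUD: 50,000,000 × 0.34097 × 1.019200 = AUD 17,375,831.20.
The quoted forward overvalues BRL, so borrow AUD, buy BRL at spot, deposit the BRL at 3.16%, and sell the proceeds forward at 0.33949.
Arbitrage profit = |17,510,894.20 − 17,375,831.20| = AUD 135,063.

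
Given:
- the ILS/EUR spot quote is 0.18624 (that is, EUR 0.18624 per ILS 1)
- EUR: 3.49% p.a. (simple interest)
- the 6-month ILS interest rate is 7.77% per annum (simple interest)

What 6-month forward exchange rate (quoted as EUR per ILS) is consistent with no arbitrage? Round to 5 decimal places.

0.18240

T = 6/12 years.
EUR growth factor: 1 + 0.0349×6/12 = 1.017450.
ILS accumulates by 1 + 0.0777×6/12 = 1.038850.
Forward (EUR per ILS) = 0.18624 × 1.017450 / 1.038850 = 0.1824035.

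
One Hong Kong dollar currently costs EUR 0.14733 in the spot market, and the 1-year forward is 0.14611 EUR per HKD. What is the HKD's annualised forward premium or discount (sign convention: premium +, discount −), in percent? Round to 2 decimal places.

T = 1 year.
(F − S)/S = (0.14611 − 0.14733)/0.14733 = -0.0082807.
Annualise by dividing by T: -0.0082807 / 1 = -0.008281 → -0.83%.

-0.83%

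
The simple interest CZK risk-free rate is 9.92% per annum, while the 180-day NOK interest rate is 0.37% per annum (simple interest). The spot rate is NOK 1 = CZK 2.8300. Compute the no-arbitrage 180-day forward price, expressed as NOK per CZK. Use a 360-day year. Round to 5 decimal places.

0.33728

T = 180/360 years.
CZK growth factor: 1 + 0.0992×180/360 = 1.049600.
NOK accumulates by 1 + 0.0037×180/360 = 1.001850.
So F = 2.83 × 1.049600 / 1.001850 = 2.964883 (CZK/NOK).
Quoted the other way: 1/2.964883 = 0.33728 NOK per CZK.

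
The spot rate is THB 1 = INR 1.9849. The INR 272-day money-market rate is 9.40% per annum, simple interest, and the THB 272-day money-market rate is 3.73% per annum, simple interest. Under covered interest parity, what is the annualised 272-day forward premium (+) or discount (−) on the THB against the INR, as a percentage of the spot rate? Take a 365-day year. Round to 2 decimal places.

+5.52%

T = 272/365 years.
CIP forward (INR per THB) = 1.9849 × 1.0700493/1.0277962 = 2.0665000.
Annualised premium = (F − S)/S × (1/T) = (2.0665000 − 1.9849)/1.9849 ÷ (272/365) = 5.52%.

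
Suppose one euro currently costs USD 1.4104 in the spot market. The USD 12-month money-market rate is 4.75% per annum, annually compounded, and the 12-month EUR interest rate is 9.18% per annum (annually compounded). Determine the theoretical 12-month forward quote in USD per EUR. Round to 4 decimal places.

T = 1 year.
USD growth factor: (1 + 0.0475)^1 = 1.047500.
Growth of 1 EUR over T: (1 + 0.0918)^1 = 1.091800.
CIP: F = S · (grow USD)/(grow EUR) = 1.4104 × 1.047500/1.091800 = 1.353173 USD per EUR.

1.3532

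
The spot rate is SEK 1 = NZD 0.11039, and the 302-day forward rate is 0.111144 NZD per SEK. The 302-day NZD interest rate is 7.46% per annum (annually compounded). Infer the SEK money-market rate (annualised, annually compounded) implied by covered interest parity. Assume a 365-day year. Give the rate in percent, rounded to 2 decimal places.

6.58%

T = 302/365 years.
By CIP, F/S equals the NZD-to-SEK growth ratio: 0.111144/0.11039 = 1.0068303.
NZD growth factor: (1 + 0.0746)^(302/365) = 1.0613376.
That pins the SEK growth at 1.0541375.
r = 1.0541375^(365/302) − 1 = 0.065795 → 6.58%.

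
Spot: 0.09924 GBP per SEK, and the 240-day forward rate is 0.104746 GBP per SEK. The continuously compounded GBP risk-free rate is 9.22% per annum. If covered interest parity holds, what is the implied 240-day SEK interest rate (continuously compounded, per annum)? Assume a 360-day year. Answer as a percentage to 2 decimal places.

T = 240/360 years.
CIP gives F = S · g_GBP/g_SEK, so g_GBP/g_SEK = 0.104746/0.09924 = 1.0554817.
GBP growth factor: e^(0.0922×240/360) = 1.063395.
That pins the SEK growth at 1.0074973.
Take logs: ln 1.0074973 / (240/360) = 0.011204, so 1.12%.

1.12%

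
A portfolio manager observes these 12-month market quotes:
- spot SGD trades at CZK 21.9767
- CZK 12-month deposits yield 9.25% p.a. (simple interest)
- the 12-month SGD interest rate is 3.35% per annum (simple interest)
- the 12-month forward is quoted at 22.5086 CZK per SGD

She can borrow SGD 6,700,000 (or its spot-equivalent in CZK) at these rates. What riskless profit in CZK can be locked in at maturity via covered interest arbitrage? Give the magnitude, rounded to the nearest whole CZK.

CZK 5,004,275

T = 1 year.
Invest the SGD and cover forward: 6,700,000 × 1.033500 × 22.5086 = CZK 155,859,675.27.
Convert at spot and invest in CZK: 6,700,000 × 21.9767 × 1.092500 = CZK 160,863,949.83.
The quoted forward undervalues SGD, so borrow SGD, convert to CZK at spot, deposit the CZK at 9.25%, and buy SGD forward at 22.5086 to cover the loan.
The gap between the two covered legs is CZK 5,004,275.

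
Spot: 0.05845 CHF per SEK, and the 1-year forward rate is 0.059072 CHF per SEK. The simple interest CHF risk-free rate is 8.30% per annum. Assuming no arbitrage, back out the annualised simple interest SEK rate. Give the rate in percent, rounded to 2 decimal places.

T = 1 year.
F/S = 0.059072/0.05845 = 1.0106416 = (growth of CHF) / (growth of SEK).
CHF growth factor: 1 + 0.0830×1 = 1.083000.
So the SEK growth factor = 1.0715965.
(1.0715965 − 1)/T = 0.071597, i.e. 7.16%.

7.16%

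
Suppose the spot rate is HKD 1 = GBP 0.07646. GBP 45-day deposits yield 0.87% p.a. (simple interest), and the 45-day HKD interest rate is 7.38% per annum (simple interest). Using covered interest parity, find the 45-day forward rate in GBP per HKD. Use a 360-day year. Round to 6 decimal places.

0.075843

T = 45/360 years.
GBP accumulates by 1 + 0.0087×45/360 = 1.0010875.
HKD growth factor: 1 + 0.0738×45/360 = 1.009225.
CIP: F = S · (grow GBP)/(grow HKD) = 0.07646 × 1.0010875/1.009225 = 0.07584349 GBP per HKD.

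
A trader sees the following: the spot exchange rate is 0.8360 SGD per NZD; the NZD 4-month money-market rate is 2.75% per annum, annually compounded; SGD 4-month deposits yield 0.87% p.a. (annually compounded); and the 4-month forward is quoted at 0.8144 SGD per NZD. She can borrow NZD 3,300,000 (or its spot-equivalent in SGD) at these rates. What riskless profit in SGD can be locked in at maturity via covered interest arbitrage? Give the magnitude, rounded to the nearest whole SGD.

SGD 54,844

T = 4/12 years.
Invest the NZD and cover forward: 3,300,000 × 1.0090839 × 0.8144 = SGD 2,711,933.16.
Convert at spot and invest in SGD: 3,300,000 × 0.8360 × 1.00289163 = SGD 2,766,777.43.
The quoted forward undervalues NZD, so borrow NZD, convert to SGD at spot, deposit the SGD at 0.87%, and buy NZD forward at 0.8144 to cover the loan.
Profit = 2,766,777.43 − 2,711,933.16 = SGD 54,844.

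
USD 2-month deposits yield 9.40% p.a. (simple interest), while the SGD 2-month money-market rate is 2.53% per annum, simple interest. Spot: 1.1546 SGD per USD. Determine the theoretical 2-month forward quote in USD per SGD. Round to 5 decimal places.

0.87598

T = 2/12 years.
SGD accumulates by 1 + 0.0253×2/12 = 1.0042167.
Growth of 1 USD over T: 1 + 0.0940×2/12 = 1.0156667.
So F = 1.1546 × 1.0042167 / 1.0156667 = 1.141584 (SGD/USD).
Quoted the other way: 1/1.141584 = 0.87598 USD per SGD.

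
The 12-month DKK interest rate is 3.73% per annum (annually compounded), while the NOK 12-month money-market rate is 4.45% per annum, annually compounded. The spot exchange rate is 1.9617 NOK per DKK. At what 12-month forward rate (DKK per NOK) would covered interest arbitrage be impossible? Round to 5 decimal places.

T = 1 year.
NOK accumulates by (1 + 0.0445)^1 = 1.044500.
DKK growth factor: (1 + 0.0373)^1 = 1.037300.
So F = 1.9617 × 1.044500 / 1.037300 = 1.975316 (NOK/DKK).
Quoted the other way: 1/1.975316 = 0.50625 DKK per NOK.

0.50625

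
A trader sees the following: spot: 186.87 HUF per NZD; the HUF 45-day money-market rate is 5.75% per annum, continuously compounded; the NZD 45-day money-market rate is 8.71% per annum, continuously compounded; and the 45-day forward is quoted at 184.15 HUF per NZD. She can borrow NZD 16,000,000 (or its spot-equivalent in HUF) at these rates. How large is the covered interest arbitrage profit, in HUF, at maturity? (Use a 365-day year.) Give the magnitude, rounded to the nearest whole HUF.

HUF 32,980,992

T = 45/365 years.
Invest the NZD and cover forward: 16,000,000 × 1.010796219244 × 184.15 = HUF 2,978,209,980.38.
Convert at spot and invest in HUF: 16,000,000 × 186.87 × 1.007114227829 = HUF 3,011,190,972.07.
The quoted forward undervalues NZD, so borrow NZD, convert to HUF at spot, deposit the HUF at 5.75%, and buy NZD forward at 184.15 to cover the loan.
Arbitrage profit = |2,978,209,980.38 − 3,011,190,972.07| = HUF 32,980,992.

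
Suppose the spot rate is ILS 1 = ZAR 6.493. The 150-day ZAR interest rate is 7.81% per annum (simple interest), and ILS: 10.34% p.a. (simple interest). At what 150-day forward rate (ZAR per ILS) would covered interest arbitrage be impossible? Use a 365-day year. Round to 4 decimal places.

6.4282

T = 150/365 years.
Growth of 1 ZAR over T: 1 + 0.0781×150/365 = 1.0320959.
ILS accumulates by 1 + 0.1034×150/365 = 1.0424932.
Forward (ZAR per ILS) = 6.493 × 1.0320959 / 1.0424932 = 6.428242.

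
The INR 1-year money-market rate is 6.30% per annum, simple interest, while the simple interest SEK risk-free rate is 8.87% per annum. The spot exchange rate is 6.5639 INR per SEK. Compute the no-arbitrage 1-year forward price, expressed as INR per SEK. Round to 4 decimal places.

6.4090

T = 1 year.
Growth of 1 INR over T: 1 + 0.0630×1 = 1.063000.
SEK growth factor: 1 + 0.0887×1 = 1.088700.
CIP: F = S · (grow INR)/(grow SEK) = 6.5639 × 1.063000/1.088700 = 6.408952 INR per SEK.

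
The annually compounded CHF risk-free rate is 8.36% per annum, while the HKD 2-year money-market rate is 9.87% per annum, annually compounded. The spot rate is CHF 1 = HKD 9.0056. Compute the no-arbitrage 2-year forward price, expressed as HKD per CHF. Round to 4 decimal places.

9.2583

T = 2 years.
Growth of 1 HKD over T: (1 + 0.0987)^2 = 1.2071417.
CHF accumulates by (1 + 0.0836)^2 = 1.174189.
CIP: F = S · (grow HKD)/(grow CHF) = 9.0056 × 1.2071417/1.174189 = 9.258335 HKD per CHF.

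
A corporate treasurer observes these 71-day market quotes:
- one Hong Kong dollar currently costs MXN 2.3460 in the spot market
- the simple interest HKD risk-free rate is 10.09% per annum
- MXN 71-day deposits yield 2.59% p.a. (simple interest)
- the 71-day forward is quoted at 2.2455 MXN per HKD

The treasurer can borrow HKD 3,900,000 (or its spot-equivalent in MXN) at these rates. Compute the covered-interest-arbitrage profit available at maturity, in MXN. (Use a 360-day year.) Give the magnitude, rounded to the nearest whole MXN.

T = 71/360 years.
Route A — deposit HKD, sell forward: 3,900,000 × 1.019899722 × 2.2455 = MXN 8,931,720.82.
Route B — convert at spot, deposit MXN: 3,900,000 × 2.3460 × 1.005108056 = MXN 9,196,135.65.
The quoted forward undervalues HKD, so borrow HKD, convert to MXN at spot, deposit the MXN at 2.59%, and buy HKD forward at 2.2455 to cover the loan.
Profit = 9,196,135.65 − 8,931,720.82 = MXN 264,415.

MXN 264,415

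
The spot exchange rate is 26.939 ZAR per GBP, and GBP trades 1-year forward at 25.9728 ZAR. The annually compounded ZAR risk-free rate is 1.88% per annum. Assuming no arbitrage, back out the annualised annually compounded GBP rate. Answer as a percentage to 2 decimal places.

T = 1 year.
F/S = 25.9728/26.939 = 0.9641338 = (growth of ZAR) / (growth of GBP).
The ZAR side grows by (1 + 0.0188)^1 = 1.018800.
Hence g_GBP = 1.0566998.
Annualise: 1.0566998^(1/1) − 1 = 0.056700 = 5.67%.

5.67%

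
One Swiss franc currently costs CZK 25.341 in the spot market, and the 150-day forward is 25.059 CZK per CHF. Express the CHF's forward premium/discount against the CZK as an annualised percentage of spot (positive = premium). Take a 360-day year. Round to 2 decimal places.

-2.67%

T = 150/360 years.
CHF trades forward at -1.11282% vs spot over the period.
×(1/T) gives -2.67% p.a.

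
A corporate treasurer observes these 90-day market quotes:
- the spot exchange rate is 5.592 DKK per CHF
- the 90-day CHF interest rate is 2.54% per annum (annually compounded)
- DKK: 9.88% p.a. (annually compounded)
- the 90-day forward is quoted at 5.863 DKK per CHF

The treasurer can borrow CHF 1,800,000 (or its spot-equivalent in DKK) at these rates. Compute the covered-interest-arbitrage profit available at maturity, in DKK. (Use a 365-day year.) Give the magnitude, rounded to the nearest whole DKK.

DKK 316,691

T = 90/365 years.
Keep in CHF, deliver into the forward: 1,800,000·1.0062039605·5.863 = DKK 10,618,872.88.
Swap to DKK now, deposit: 1,800,000·5.592·1.0235039671 = DKK 10,302,181.53.
The quoted forward overvalues CHF, so borrow DKK, buy CHF at spot, deposit the CHF at 2.54%, and sell the proceeds forward at 5.863.
The gap between the two covered legs is DKK 316,691.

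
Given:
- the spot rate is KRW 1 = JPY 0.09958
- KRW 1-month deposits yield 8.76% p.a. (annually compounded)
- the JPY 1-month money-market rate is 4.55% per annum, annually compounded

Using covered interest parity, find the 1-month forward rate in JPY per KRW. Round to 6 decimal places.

0.099253

T = 1/12 years.
JPY growth factor: (1 + 0.0455)^(1/12) = 1.0037148.
KRW growth factor: (1 + 0.0876)^(1/12) = 1.0070223.
Forward (JPY per KRW) = 0.09958 × 1.0037148 / 1.0070223 = 0.09925294.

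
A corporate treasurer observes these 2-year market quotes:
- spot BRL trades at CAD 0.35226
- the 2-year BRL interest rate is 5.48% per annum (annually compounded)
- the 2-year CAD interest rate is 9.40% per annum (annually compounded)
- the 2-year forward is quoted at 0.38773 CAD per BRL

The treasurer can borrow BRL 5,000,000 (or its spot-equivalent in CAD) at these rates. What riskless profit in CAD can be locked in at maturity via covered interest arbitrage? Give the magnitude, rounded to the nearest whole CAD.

CAD 48,961

T = 2 years.
Keep in BRL, deliver into the forward: 5,000,000·1.11260304·0.38773 = CAD 2,156,947.88.
Swap to CAD now, deposit: 5,000,000·0.35226·1.196836 = CAD 2,107,987.25.
The quoted forward overvalues BRL, so borrow CAD, buy BRL at spot, deposit the BRL at 5.48%, and sell the proceeds forward at 0.38773.
Arbitrage profit = |2,156,947.88 − 2,107,987.25| = CAD 48,961.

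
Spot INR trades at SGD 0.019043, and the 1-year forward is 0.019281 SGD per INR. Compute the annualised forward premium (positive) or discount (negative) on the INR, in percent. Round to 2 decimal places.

T = 1 year.
(F − S)/S = (0.019281 − 0.019043)/0.019043 = 0.0124980.
×(1/T) gives 1.25% p.a.

+1.25%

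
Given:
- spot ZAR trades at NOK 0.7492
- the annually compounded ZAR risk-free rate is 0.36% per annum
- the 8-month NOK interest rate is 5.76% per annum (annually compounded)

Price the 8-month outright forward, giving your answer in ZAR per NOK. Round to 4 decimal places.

T = 8/12 years.
NOK growth factor: (1 + 0.0576)^(8/12) = 1.0380405.
Growth of 1 ZAR over T: (1 + 0.0036)^(8/12) = 1.0023986.
Forward (NOK per ZAR) = 0.7492 × 1.0380405 / 1.0023986 = 0.7758390.
Quoted the other way: 1/0.7758390 = 1.2889 ZAR per NOK.

1.2889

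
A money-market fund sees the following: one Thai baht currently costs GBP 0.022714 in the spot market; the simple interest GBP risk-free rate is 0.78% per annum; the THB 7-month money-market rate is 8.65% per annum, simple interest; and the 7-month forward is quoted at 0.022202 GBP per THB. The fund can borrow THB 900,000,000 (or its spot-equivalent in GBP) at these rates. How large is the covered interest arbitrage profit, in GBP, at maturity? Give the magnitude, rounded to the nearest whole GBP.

T = 7/12 years.
Invest the THB and cover forward: 900,000,000 × 1.0504583333 × 0.022202 = GBP 20,990,048.32.
Convert at spot and invest in GBP: 900,000,000 × 0.022714 × 1.004550 = GBP 20,535,613.83.
The quoted forward overvalues THB, so borrow GBP, buy THB at spot, deposit the THB at 8.65%, and sell the proceeds forward at 0.022202.
Profit = 20,990,048.32 − 20,535,613.83 = GBP 454,434.

GBP 454,434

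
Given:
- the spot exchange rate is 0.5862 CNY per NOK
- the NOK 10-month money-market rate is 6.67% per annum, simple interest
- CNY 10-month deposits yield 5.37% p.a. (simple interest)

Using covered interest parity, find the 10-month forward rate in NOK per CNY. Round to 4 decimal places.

1.7236

T = 10/12 years.
Growth of 1 CNY over T: 1 + 0.0537×10/12 = 1.044750.
NOK accumulates by 1 + 0.0667×10/12 = 1.0555833.
CIP: F = S · (grow CNY)/(grow NOK) = 0.5862 × 1.044750/1.0555833 = 0.5801839 CNY per NOK.
Invert for NOK per CNY: 1 / 0.5801839 = 1.7236.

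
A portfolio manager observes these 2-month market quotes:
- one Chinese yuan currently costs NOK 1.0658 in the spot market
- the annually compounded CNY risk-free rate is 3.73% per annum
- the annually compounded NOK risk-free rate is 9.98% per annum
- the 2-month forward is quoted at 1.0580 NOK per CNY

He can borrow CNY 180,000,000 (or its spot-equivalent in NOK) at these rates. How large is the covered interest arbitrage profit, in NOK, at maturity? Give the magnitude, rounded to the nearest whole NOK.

T = 2/12 years.
Keep in CNY, deliver into the forward: 180,000,000·1.00612219507·1.0580 = NOK 191,605,910.83.
Swap to NOK now, deposit: 180,000,000·1.0658·1.0159810772 = NOK 194,909,873.77.
The quoted forward undervalues CNY, so borrow CNY, convert to NOK at spot, deposit the NOK at 9.98%, and buy CNY forward at 1.0580 to cover the loan.
Arbitrage profit = |191,605,910.83 − 194,909,873.77| = NOK 3,303,963.

NOK 3,303,963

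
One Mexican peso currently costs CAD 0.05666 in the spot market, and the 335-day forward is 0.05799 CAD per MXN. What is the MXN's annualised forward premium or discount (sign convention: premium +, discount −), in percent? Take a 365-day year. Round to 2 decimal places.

T = 335/365 years.
MXN trades forward at +2.34733% vs spot over the period.
Per annum: 0.0234733 / (335/365) = 0.025575 = 2.56%.

+2.56%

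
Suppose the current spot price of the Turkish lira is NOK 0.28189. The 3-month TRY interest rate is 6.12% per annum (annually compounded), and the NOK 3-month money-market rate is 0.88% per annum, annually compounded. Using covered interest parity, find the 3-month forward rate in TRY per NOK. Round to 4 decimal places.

3.5927

T = 3/12 years.
NOK accumulates by (1 + 0.0088)^(3/12) = 1.0021928.
TRY accumulates by (1 + 0.0612)^(3/12) = 1.0149609.
So F = 0.28189 × 1.0021928 / 1.0149609 = 0.2783439 (NOK/TRY).
Invert for TRY per NOK: 1 / 0.2783439 = 3.5927.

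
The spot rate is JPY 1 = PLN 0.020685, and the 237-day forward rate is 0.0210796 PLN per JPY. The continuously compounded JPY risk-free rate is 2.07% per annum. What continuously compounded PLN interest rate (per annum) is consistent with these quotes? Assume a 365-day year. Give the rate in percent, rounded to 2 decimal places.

T = 237/365 years.
By CIP, F/S equals the PLN-to-JPY growth ratio: 0.0210796/0.020685 = 1.0190766.
JPY growth factor: e^(0.0207×237/365) = 1.0135316.
That pins the PLN growth at 1.0328663.
r = ln(1.0328663)/(237/365) = 0.049803 → 4.98%.

4.98%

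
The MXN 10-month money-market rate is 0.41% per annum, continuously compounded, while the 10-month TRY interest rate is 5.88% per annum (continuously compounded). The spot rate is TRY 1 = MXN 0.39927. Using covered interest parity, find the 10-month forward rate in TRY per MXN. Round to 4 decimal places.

2.6214

T = 10/12 years.
MXN accumulates by e^(0.0041×10/12) = 1.0034225.
TRY accumulates by e^(0.0588×10/12) = 1.0502204.
So F = 0.39927 × 1.0034225 / 1.0502204 = 0.3814785 (MXN/TRY).
Invert for TRY per MXN: 1 / 0.3814785 = 2.6214.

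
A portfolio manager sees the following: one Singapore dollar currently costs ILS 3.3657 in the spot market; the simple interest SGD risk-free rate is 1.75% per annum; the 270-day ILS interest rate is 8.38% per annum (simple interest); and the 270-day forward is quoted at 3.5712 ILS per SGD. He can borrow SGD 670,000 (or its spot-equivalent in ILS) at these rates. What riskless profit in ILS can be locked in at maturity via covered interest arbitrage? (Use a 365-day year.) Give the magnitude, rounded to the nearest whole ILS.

T = 270/365 years.
Invest the SGD and cover forward: 670,000 × 1.012945205 × 3.5712 = ILS 2,423,678.04.
Convert at spot and invest in ILS: 670,000 × 3.3657 × 1.061989041 = ILS 2,394,805.47.
The quoted forward overvalues SGD, so borrow ILS, buy SGD at spot, deposit the SGD at 1.75%, and sell the proceeds forward at 3.5712.
Profit = 2,423,678.04 − 2,394,805.47 = ILS 28,873.

ILS 28,873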